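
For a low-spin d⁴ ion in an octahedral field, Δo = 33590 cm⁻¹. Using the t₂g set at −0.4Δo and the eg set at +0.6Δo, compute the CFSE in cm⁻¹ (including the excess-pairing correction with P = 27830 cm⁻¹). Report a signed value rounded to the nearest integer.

-25914

Electron filling gives t₂g⁴ eg⁰.
CFSE(orbital) = 4×(-0.4Δo) + 0×(0.6Δo) = -1.6Δo; with Δo = 33590 cm⁻¹ that is -53744 cm⁻¹.
Pairing penalty: 1 pair vs 0 in the high-spin reference → 1 extra × P = 27830 cm⁻¹.
Net CFSE = -53744 + 27830 = -25914 cm⁻¹.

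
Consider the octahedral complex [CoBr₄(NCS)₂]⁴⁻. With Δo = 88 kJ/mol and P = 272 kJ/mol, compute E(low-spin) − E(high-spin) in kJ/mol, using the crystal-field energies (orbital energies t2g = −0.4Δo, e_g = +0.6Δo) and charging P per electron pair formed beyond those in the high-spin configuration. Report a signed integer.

Ligand charges: 4×(-1) from Br⁻ and 2×(-1) from NCS⁻ sum to -6; with overall charge -4, Co is +2.
Co sits in group 9; removing 2 electrons leaves Co²⁺ with 9 − 2 = 7 d electrons.
In the high-spin limit (t2g^5 e_g^2) the orbital term is -0.8Δo = -70 kJ/mol, with no excess pairing.
Low-spin: t2g^6 e_g^1, orbital CFSE = -1.8Δo = -158 kJ/mol; plus 1 excess pair × P = +272 kJ/mol; total 114 kJ/mol.
Thus E(LS) − E(HS) = 184 kJ/mol.

184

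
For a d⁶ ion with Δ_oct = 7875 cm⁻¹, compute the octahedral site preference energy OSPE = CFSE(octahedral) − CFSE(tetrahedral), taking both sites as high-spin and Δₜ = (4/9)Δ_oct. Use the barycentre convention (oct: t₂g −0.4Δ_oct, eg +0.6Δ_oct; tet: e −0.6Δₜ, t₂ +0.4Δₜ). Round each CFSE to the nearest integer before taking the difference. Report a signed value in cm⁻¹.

Octahedral (high-spin): t₂g⁴ eg², CFSE = 4(−0.4) + 2(+0.6) = -0.4Δ_oct = -0.4 × 7875 = -3150 cm⁻¹.
Tetrahedral e³ t₂³ gives -0.6Δₜ = -0.6 × (4/9) × 7875 = -2100 cm⁻¹.
OSPE = -3150 − (-2100) = -1050 cm⁻¹.

-1050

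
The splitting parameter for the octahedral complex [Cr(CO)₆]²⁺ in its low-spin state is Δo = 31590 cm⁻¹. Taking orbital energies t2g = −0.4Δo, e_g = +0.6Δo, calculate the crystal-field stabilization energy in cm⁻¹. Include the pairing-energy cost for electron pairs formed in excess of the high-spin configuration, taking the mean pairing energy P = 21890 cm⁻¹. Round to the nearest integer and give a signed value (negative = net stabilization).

CO is neutral, so the +2 overall charge sits on Cr: oxidation state +2.
Cr sits in group 6; removing 2 electrons leaves Cr²⁺ with 6 − 2 = 4 d electrons.
Configuration: t2g^4 e_g^0.
Orbital CFSE = 4(-0.4) + 0(0.6) = -1.6Δo = -1.6 × 31590 = -50544 cm⁻¹.
High-spin d⁴ would be t2g^3 e_g^1 with 0 pairs; low-spin has 1, so 1 excess pair costs +1P = +21890 cm⁻¹.
Combining: -50544 + 21890 = -28654 cm⁻¹.

-28654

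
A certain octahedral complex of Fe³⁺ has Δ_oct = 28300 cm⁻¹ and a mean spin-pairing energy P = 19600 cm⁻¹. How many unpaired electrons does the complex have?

Fe³⁺: group 8, so d-count = 8 − 3 = 5.
Here Δ_oct > P (28300 > 19600), so the low-spin state is favoured.
Configuration: t2g^5 e_g^0.
Unpaired electrons: 1.

1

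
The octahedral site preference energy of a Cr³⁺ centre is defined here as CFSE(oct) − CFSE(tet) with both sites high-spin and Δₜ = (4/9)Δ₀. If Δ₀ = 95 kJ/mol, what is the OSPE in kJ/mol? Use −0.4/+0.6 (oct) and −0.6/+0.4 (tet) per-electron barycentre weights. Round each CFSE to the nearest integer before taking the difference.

Cr³⁺: group 6, so d-count = 6 − 3 = 3.
Octahedral high-spin t₂g³ eg⁰: CFSE = -1.2 × 95 = -114 kJ/mol.
Tetrahedral: e² t₂¹, CFSE = 2(−0.6) + 1(+0.4) = -0.8Δₜ = -0.8 × (4/9) × 95 = -34 kJ/mol.
Subtracting, OSPE = -114 − (-34) = -80 kJ/mol.

-80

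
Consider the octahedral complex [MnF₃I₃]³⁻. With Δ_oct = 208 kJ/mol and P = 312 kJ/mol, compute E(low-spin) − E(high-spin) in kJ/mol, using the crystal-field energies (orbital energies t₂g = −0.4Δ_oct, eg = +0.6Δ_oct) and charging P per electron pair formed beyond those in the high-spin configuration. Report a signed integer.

104

Ligand charges: 3×(-1) from F⁻ and 3×(-1) from I⁻ sum to -6; with overall charge -3, Mn is +3.
Mn sits in group 7; removing 3 electrons leaves Mn³⁺ with 7 − 3 = 4 d electrons.
High-spin d⁴ fills as t₂g³ eg¹ with CFSE 3(−0.4) + 1(+0.6) = -0.6Δ_oct = -125 kJ/mol.
For low-spin the configuration is t₂g⁴ eg⁰: orbital energy -1.6 × 208 = -333 kJ/mol, and 1 additional pair relative to high-spin adds 312 kJ/mol, giving -21 kJ/mol.
Thus E(LS) − E(HS) = 104 kJ/mol.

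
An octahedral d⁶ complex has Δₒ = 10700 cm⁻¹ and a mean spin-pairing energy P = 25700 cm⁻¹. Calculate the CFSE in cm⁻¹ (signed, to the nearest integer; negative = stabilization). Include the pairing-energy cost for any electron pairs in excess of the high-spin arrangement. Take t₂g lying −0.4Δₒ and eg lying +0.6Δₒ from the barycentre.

With Δₒ < P the complex is high-spin.
Configuration: t₂g⁴ eg².
Orbital CFSE = -0.4Δₒ = -0.4 × 10700 = -4280 cm⁻¹.
High-spin has no excess pairs, so no pairing correction applies.

-4280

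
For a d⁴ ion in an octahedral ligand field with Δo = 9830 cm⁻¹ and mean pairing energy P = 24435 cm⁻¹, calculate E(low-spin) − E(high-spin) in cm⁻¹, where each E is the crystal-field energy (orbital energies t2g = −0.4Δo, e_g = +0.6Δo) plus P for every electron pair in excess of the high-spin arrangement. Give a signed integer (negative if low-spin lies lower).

In the high-spin limit (t2g^3 e_g^1) the orbital term is -0.6Δo = -5898 cm⁻¹, with no excess pairing.
For low-spin the configuration is t2g^4 e_g^0: orbital energy -1.6 × 9830 = -15728 cm⁻¹, and 1 additional pair relative to high-spin adds 24435 cm⁻¹, giving 8707 cm⁻¹.
Thus E(LS) − E(HS) = 14605 cm⁻¹.

14605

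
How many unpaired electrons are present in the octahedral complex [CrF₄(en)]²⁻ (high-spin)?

Ligand charges: 4×(-1) from F⁻ and 1×(+0) from en sum to -4; with overall charge -2, Cr is +2.
Cr²⁺: group 6, so d-count = 6 − 2 = 4.
Configuration: t₂g³ eg¹, giving 4 unpaired electrons.

4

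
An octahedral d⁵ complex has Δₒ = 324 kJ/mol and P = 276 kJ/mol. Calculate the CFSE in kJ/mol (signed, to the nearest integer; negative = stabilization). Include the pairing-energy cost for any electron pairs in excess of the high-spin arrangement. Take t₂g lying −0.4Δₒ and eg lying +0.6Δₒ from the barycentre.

With Δₒ > P the complex is low-spin.
That gives t₂g⁵ eg⁰.
Orbital CFSE = -2.0Δₒ = -2.0 × 324 = -648 kJ/mol.
Excess pairs vs high-spin: 2 − 0 = 2; pairing cost = +552 kJ/mol.
Net CFSE = -648 + 552 = -96 kJ/mol.

-96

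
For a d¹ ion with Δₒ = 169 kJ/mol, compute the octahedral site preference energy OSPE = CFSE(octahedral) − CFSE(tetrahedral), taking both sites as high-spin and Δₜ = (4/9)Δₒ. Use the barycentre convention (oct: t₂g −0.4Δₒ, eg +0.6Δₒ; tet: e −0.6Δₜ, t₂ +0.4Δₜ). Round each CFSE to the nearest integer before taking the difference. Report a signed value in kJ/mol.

-23

In an octahedral site d¹ (HS) is t2g^1 e_g^0, giving CFSE(oct) = -0.4Δₒ = -68 kJ/mol.
In a tetrahedral site the filling is e^1 t2^0: CFSE(tet) = -0.6Δₜ = -0.6 × (4/9)(169) = -45 kJ/mol.
OSPE = -68 − (-45) = -23 kJ/mol.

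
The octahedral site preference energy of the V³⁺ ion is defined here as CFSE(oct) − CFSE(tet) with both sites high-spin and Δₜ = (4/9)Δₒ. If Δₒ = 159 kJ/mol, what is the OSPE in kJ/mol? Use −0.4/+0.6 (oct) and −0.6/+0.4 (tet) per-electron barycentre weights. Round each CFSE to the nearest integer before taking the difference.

-42

V sits in group 5; removing 3 electrons leaves V³⁺ with 5 − 3 = 2 d electrons.
In an octahedral site d² (HS) is t2g^2 e_g^0, giving CFSE(oct) = -0.8Δₒ = -127 kJ/mol.
Tetrahedral e^2 t2^0 gives -1.2Δₜ = -1.2 × (4/9) × 159 = -85 kJ/mol.
OSPE = -127 − (-85) = -42 kJ/mol.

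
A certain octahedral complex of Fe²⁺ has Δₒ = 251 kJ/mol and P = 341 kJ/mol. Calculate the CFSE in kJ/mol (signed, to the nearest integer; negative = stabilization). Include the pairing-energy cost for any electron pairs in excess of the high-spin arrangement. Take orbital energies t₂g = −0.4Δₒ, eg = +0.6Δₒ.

-100

Group 8 minus oxidation state +2 gives a d⁶ configuration for Fe²⁺.
Here Δₒ < P (251 < 341), so the high-spin state is favoured.
Configuration: t₂g⁴ eg².
Orbital CFSE = -0.4Δₒ = -0.4 × 251 = -100 kJ/mol.
High-spin has no excess pairs, so no pairing correction applies.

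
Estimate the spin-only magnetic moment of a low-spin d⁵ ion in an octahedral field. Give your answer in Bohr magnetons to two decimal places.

Configuration: t₂g⁵ eg⁰ → 1 unpaired electron.
μ(spin-only) = √[1(1+2)] = √3 ≈ 1.73 Bohr magnetons.

1.73 Bohr magnetons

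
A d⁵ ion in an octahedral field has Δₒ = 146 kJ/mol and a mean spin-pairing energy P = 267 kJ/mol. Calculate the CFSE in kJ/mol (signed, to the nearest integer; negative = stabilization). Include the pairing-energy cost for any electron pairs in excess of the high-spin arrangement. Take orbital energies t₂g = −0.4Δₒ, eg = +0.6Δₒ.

With Δₒ < P the complex is high-spin.
That gives t₂g³ eg².
Orbital CFSE = 0.0Δₒ = 0.0 × 146 = 0 kJ/mol.
High-spin has no excess pairs, so no pairing correction applies.

0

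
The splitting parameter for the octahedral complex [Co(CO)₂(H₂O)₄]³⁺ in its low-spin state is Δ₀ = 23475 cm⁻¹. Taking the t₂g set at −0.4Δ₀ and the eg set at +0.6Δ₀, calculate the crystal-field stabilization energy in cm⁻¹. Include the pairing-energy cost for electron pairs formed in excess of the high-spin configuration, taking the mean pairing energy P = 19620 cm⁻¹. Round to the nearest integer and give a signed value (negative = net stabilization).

-17100

Ligand charges: 2×(+0) from CO and 4×(+0) from H₂O sum to +0; with overall charge +3, Co is +3.
Co³⁺: group 9, so d-count = 9 − 3 = 6.
The d⁶ electrons fill as t₂g⁶ eg⁰.
CFSE(orbital) = 6×(-0.4Δ₀) + 0×(0.6Δ₀) = -2.4Δ₀; with Δ₀ = 23475 cm⁻¹ that is -56340 cm⁻¹.
Relative to high-spin t₂g⁴ eg² (1 paired), the low-spin configuration has 2 additional pairs, contributing +2 × 19620 = +39240 cm⁻¹.
Combining: -56340 + 39240 = -17100 cm⁻¹.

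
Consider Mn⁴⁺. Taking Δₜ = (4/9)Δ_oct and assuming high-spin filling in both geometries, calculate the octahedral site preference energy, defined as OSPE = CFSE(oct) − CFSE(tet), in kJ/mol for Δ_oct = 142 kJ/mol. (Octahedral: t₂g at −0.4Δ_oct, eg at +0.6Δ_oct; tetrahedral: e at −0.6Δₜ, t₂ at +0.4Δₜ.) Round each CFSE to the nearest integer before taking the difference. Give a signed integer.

-120

Mn⁴⁺: group 7, so d-count = 7 − 4 = 3.
Octahedral (high-spin): t₂g³ eg⁰, CFSE = 3(−0.4) + 0(+0.6) = -1.2Δ_oct = -1.2 × 142 = -170 kJ/mol.
Tetrahedral: e² t₂¹, CFSE = 2(−0.6) + 1(+0.4) = -0.8Δₜ = -0.8 × (4/9) × 142 = -50 kJ/mol.
Subtracting, OSPE = -170 − (-50) = -120 kJ/mol.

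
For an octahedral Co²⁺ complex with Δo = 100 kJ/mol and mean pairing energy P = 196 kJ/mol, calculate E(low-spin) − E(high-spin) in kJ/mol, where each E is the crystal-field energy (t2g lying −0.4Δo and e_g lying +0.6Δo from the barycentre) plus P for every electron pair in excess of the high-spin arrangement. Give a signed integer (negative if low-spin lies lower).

Co²⁺: group 9, so d-count = 9 − 2 = 7.
High-spin d⁷ fills as t2g^5 e_g^2 with CFSE 5(−0.4) + 2(+0.6) = -0.8Δo = -80 kJ/mol.
Low-spin t2g^6 e_g^1 gives -1.8Δo = -180 kJ/mol, but forming 1 extra pair costs 1P = 196 kJ/mol, so E(LS) = -180 + 196 = 16 kJ/mol.
Thus E(LS) − E(HS) = 96 kJ/mol.

96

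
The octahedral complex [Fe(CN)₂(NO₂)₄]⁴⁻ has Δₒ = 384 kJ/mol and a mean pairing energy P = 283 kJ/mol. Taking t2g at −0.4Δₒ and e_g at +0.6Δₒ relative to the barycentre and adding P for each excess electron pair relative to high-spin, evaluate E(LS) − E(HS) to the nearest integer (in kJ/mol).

Ligand charges: 2×(-1) from CN⁻ and 4×(-1) from NO₂⁻ sum to -6; with overall charge -4, Fe is +2.
Fe²⁺: group 8, so d-count = 8 − 2 = 6.
In the high-spin limit (t2g^4 e_g^2) the orbital term is -0.4Δₒ = -154 kJ/mol, with no excess pairing.
For low-spin the configuration is t2g^6 e_g^0: orbital energy -2.4 × 384 = -922 kJ/mol, and 2 additional pairs relative to high-spin add 566 kJ/mol, giving -356 kJ/mol.
The difference is -356 − (-154) = -202 kJ/mol, so low-spin lies lower.

-202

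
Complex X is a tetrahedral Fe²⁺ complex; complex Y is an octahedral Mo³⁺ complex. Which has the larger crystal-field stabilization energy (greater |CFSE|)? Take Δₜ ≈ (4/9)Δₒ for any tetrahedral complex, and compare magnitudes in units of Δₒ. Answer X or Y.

X: Group 8 minus oxidation state +2 gives a d⁶ configuration for Fe²⁺; Tetrahedral fields are weak (Δₜ ≈ 4/9 Δₒ), so electrons fill high-spin; e³ t₂³, CFSE = -0.6Δₜ ≈ -0.27Δₒ.
Y: Mo sits in group 6; removing 3 electrons leaves Mo³⁺ with 6 − 3 = 3 d electrons; t₂g³ eg⁰, CFSE = -1.2Δₒ.
So Y has the larger |CFSE|.

Y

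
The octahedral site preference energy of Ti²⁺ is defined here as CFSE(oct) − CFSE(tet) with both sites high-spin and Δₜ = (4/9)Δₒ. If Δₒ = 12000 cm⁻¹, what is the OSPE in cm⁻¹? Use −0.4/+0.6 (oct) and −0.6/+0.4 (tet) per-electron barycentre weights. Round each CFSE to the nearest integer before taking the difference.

Ti is in group 4, so Ti²⁺ is d² (4 − 2 = 2).
Octahedral high-spin t2g^2 e_g^0: CFSE = -0.8 × 12000 = -9600 cm⁻¹.
In a tetrahedral site the filling is e^2 t2^0: CFSE(tet) = -1.2Δₜ = -1.2 × (4/9)(12000) = -6400 cm⁻¹.
OSPE = -9600 − (-6400) = -3200 cm⁻¹.

-3200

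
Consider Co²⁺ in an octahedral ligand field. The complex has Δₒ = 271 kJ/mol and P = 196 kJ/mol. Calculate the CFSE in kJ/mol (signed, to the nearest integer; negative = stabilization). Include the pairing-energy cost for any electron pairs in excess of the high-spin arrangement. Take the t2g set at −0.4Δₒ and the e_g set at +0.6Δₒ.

Co sits in group 9; removing 2 electrons leaves Co²⁺ with 9 − 2 = 7 d electrons.
Since Δₒ = 271 kJ/mol > P = 196 kJ/mol, the complex adopts the low-spin configuration.
Filling d⁷ accordingly: t2g^6 e_g^1.
Orbital CFSE = -1.8Δₒ = -1.8 × 271 = -488 kJ/mol.
Excess pairs vs high-spin: 3 − 2 = 1; pairing cost = +196 kJ/mol.
Net CFSE = -488 + 196 = -292 kJ/mol.

-292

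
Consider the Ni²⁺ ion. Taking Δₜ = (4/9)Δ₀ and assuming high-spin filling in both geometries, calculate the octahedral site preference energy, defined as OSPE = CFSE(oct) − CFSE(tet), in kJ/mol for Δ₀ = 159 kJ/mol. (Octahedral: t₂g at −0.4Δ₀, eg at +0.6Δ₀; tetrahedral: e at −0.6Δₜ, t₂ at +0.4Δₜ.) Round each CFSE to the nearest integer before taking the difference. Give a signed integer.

-134

Group 10 minus oxidation state +2 gives a d⁸ configuration for Ni²⁺.
In an octahedral site d⁸ (HS) is t₂g⁶ eg², giving CFSE(oct) = -1.2Δ₀ = -191 kJ/mol.
In a tetrahedral site the filling is e⁴ t₂⁴: CFSE(tet) = -0.8Δₜ = -0.8 × (4/9)(159) = -57 kJ/mol.
OSPE = CFSE(oct) − CFSE(tet) = -191 − (-57) = -134 kJ/mol.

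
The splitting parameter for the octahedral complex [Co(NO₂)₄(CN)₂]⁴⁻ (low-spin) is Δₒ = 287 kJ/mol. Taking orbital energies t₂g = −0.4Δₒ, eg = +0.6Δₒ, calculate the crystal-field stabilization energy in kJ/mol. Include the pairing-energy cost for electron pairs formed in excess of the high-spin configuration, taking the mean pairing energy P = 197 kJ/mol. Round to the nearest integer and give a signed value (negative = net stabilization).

-320

Ligand charges: 4×(-1) from NO₂⁻ and 2×(-1) from CN⁻ sum to -6; with overall charge -4, Co is +2.
Co sits in group 9; removing 2 electrons leaves Co²⁺ with 9 − 2 = 7 d electrons.
Electron filling gives t₂g⁶ eg¹.
The orbital stabilization is -1.8Δₒ = -1.8 × 287 = -517 kJ/mol.
Pairing penalty: 3 pairs vs 2 in the high-spin reference → 1 extra × P = 197 kJ/mol.
Combining: -517 + 197 = -320 kJ/mol.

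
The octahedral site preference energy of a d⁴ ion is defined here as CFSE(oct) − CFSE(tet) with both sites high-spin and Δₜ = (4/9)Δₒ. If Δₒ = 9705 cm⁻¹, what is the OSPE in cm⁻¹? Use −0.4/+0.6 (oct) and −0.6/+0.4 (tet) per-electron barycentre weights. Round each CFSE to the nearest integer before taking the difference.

In an octahedral site d⁴ (HS) is t₂g³ eg¹, giving CFSE(oct) = -0.6Δₒ = -5823 cm⁻¹.
Tetrahedral e² t₂² gives -0.4Δₜ = -0.4 × (4/9) × 9705 = -1725 cm⁻¹.
Subtracting, OSPE = -5823 − (-1725) = -4098 cm⁻¹.

-4098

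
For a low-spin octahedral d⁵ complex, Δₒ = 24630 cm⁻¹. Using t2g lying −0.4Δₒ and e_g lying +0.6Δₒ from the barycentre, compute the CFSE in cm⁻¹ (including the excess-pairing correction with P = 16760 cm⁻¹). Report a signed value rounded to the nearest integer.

-15740

Electron filling gives t2g^5 e_g^0.
CFSE(orbital) = 5×(-0.4Δₒ) + 0×(0.6Δₒ) = -2.0Δₒ; with Δₒ = 24630 cm⁻¹ that is -49260 cm⁻¹.
High-spin d⁵ would be t2g^3 e_g^2 with 0 pairs; low-spin has 2, so 2 excess pairs cost +2P = +33520 cm⁻¹.
Overall CFSE = -49260 + 33520 = -15740 cm⁻¹.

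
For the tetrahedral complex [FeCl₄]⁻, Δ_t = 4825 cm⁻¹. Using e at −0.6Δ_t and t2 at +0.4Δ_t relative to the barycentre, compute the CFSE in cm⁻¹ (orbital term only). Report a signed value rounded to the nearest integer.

Each Cl⁻ contributes -1; 4 × (-1) = -4. With overall charge -1, Fe is in the +3 oxidation state.
Fe³⁺: group 8, so d-count = 8 − 3 = 5.
With tetrahedral geometry the complex is necessarily high-spin.
The d⁵ electrons fill as e^2 t2^3.
CFSE(orbital) = 2×(-0.6Δ_t) + 3×(0.4Δ_t) = 0.0Δ_t; with Δ_t = 4825 cm⁻¹ that is 0 cm⁻¹.

0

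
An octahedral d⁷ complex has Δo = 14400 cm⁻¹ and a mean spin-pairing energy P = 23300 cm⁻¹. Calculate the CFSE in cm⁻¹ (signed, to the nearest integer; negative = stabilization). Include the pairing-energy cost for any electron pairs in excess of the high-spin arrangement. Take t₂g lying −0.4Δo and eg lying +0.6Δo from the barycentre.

-11520

Here Δo < P (14400 < 23300), so the high-spin state is favoured.
Configuration: t₂g⁵ eg².
Orbital CFSE = -0.8Δo = -0.8 × 14400 = -11520 cm⁻¹.
High-spin has no excess pairs, so no pairing correction applies.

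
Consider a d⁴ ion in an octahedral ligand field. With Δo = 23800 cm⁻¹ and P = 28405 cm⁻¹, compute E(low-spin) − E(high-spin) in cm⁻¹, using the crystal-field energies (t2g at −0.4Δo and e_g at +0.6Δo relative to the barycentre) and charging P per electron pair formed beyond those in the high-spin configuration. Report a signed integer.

In the high-spin limit (t2g^3 e_g^1) the orbital term is -0.6Δo = -14280 cm⁻¹, with no excess pairing.
Low-spin: t2g^4 e_g^0, orbital CFSE = -1.6Δo = -38080 cm⁻¹; plus 1 excess pair × P = +28405 cm⁻¹; total -9675 cm⁻¹.
The difference is -9675 − (-14280) = 4605 cm⁻¹, so high-spin lies lower.

4605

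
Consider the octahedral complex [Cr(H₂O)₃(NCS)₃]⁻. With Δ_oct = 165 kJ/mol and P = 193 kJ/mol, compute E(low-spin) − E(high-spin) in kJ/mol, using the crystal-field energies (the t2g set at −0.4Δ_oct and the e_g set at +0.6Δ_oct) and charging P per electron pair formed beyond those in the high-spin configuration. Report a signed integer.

Ligand charges: 3×(+0) from H₂O and 3×(-1) from NCS⁻ sum to -3; with overall charge -1, Cr is +2.
Group 6 minus oxidation state +2 gives a d⁴ configuration for Cr²⁺.
High-spin: t2g^3 e_g^1, CFSE = -0.6Δ_oct = -99 kJ/mol.
Low-spin t2g^4 e_g^0 gives -1.6Δ_oct = -264 kJ/mol, but forming 1 extra pair costs 1P = 193 kJ/mol, so E(LS) = -264 + 193 = -71 kJ/mol.
Thus E(LS) − E(HS) = 28 kJ/mol.

28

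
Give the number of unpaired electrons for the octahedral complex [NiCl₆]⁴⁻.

Each Cl⁻ contributes -1; 6 × (-1) = -6. With overall charge -4, Ni is in the +2 oxidation state.
Group 10 minus oxidation state +2 gives a d⁸ configuration for Ni²⁺.
Configuration: t₂g⁶ eg², giving 2 unpaired electrons.

2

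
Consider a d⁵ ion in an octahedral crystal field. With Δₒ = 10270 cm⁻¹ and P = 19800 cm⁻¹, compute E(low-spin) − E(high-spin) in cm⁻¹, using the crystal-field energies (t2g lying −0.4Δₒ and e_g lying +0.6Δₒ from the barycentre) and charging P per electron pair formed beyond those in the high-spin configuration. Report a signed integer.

19060

High-spin: t2g^3 e_g^2, CFSE = 0.0Δₒ = 0 cm⁻¹.
Low-spin: t2g^5 e_g^0, orbital CFSE = -2.0Δₒ = -20540 cm⁻¹; plus 2 excess pairs × P = +39600 cm⁻¹; total 19060 cm⁻¹.
The difference is 19060 − (0) = 19060 cm⁻¹, so high-spin lies lower.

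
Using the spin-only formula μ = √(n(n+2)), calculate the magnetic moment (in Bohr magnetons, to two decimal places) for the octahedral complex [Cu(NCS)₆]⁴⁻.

1.73 Bohr magnetons

Each NCS⁻ contributes -1; 6 × (-1) = -6. With overall charge -4, Cu is in the +2 oxidation state.
Cu²⁺: group 11, so d-count = 11 − 2 = 9.
Configuration: t₂g⁶ eg³ → 1 unpaired electron.
μ(spin-only) = √[1(1+2)] = √3 ≈ 1.73 Bohr magnetons.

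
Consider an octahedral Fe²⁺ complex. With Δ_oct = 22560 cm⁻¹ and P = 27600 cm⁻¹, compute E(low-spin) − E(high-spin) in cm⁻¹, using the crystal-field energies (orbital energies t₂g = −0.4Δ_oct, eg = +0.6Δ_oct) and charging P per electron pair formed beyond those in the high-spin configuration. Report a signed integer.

Group 8 minus oxidation state +2 gives a d⁶ configuration for Fe²⁺.
High-spin d⁶ fills as t₂g⁴ eg² with CFSE 4(−0.4) + 2(+0.6) = -0.4Δ_oct = -9024 cm⁻¹.
Low-spin: t₂g⁶ eg⁰, orbital CFSE = -2.4Δ_oct = -54144 cm⁻¹; plus 2 excess pairs × P = +55200 cm⁻¹; total 1056 cm⁻¹.
The difference is 1056 − (-9024) = 10080 cm⁻¹, so high-spin lies lower.

10080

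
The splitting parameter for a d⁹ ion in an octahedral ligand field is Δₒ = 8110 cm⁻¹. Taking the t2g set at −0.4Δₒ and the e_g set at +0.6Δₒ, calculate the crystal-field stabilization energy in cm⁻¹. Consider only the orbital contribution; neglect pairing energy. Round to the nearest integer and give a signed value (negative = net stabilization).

-4866

For octahedral d⁹ the high- and low-spin configurations coincide.
The d⁹ electrons fill as t2g^6 e_g^3.
CFSE(orbital) = 6×(-0.4Δₒ) + 3×(0.6Δₒ) = -0.6Δₒ; with Δₒ = 8110 cm⁻¹ that is -4866 cm⁻¹.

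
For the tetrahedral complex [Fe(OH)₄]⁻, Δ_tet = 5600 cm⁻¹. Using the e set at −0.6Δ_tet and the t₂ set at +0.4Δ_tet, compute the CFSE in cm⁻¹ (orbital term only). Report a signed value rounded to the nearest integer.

Each OH⁻ contributes -1; 4 × (-1) = -4. With overall charge -1, Fe is in the +3 oxidation state.
Group 8 minus oxidation state +3 gives a d⁵ configuration for Fe³⁺.
With tetrahedral geometry the complex is necessarily high-spin.
Configuration: e² t₂³.
CFSE(orbital) = 2×(-0.6Δ_tet) + 3×(0.4Δ_tet) = 0.0Δ_tet; with Δ_tet = 5600 cm⁻¹ that is 0 cm⁻¹.

0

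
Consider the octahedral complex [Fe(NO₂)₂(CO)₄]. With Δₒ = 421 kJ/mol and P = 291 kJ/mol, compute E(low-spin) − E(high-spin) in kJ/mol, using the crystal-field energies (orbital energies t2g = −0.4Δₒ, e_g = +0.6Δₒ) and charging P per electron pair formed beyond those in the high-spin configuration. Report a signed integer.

-260

Ligand charges: 2×(-1) from NO₂⁻ and 4×(+0) from CO sum to -2; with overall charge +0, Fe is +2.
Fe²⁺: group 8, so d-count = 8 − 2 = 6.
High-spin d⁶ fills as t2g^4 e_g^2 with CFSE 4(−0.4) + 2(+0.6) = -0.4Δₒ = -168 kJ/mol.
Low-spin t2g^6 e_g^0 gives -2.4Δₒ = -1010 kJ/mol, but forming 2 extra pairs costs 2P = 582 kJ/mol, so E(LS) = -1010 + 582 = -428 kJ/mol.
E(LS) − E(HS) = -428 − (-168) = -260 kJ/mol.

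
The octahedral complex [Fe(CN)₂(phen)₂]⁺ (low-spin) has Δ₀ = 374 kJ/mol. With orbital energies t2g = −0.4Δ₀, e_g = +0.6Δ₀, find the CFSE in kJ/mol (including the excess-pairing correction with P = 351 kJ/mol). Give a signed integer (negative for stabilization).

Ligand charges: 2×(-1) from CN⁻ and 2×(+0) from phen sum to -2; with overall charge +1, Fe is +3.
Fe is in group 8, so Fe³⁺ is d⁵ (8 − 3 = 5).
Electron filling gives t2g^5 e_g^0.
CFSE(orbital) = 5×(-0.4Δ₀) + 0×(0.6Δ₀) = -2.0Δ₀; with Δ₀ = 374 kJ/mol that is -748 kJ/mol.
Relative to high-spin t2g^3 e_g^2 (0 paired), the low-spin configuration has 2 additional pairs, contributing +2 × 351 = +702 kJ/mol.
Net CFSE = -748 + 702 = -46 kJ/mol.

-46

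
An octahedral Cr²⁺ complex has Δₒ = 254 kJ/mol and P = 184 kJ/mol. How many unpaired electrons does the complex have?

Cr sits in group 6; removing 2 electrons leaves Cr²⁺ with 6 − 2 = 4 d electrons.
With Δₒ > P the complex is low-spin.
That gives t2g^4 e_g^0.
Unpaired electrons: 2.

2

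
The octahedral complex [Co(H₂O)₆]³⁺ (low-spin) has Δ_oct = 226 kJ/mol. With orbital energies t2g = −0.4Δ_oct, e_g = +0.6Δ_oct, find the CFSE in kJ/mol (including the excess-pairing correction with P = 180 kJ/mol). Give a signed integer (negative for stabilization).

H₂O is neutral, so the +3 overall charge sits on Co: oxidation state +3.
Co sits in group 9; removing 3 electrons leaves Co³⁺ with 9 − 3 = 6 d electrons.
The d⁶ electrons fill as t2g^6 e_g^0.
Orbital CFSE = 6(-0.4) + 0(0.6) = -2.4Δ_oct = -2.4 × 226 = -542 kJ/mol.
High-spin d⁶ would be t2g^4 e_g^2 with 1 pair; low-spin has 3, so 2 excess pairs cost +2P = +360 kJ/mol.
Overall CFSE = -542 + 360 = -182 kJ/mol.

-182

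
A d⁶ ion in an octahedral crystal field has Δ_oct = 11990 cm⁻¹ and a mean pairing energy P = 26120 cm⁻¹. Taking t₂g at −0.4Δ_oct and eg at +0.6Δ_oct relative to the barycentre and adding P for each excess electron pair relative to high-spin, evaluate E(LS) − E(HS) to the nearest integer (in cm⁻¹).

In the high-spin limit (t₂g⁴ eg²) the orbital term is -0.4Δ_oct = -4796 cm⁻¹, with no excess pairing.
Low-spin t₂g⁶ eg⁰ gives -2.4Δ_oct = -28776 cm⁻¹, but forming 2 extra pairs costs 2P = 52240 cm⁻¹, so E(LS) = -28776 + 52240 = 23464 cm⁻¹.
Thus E(LS) − E(HS) = 28260 cm⁻¹.

28260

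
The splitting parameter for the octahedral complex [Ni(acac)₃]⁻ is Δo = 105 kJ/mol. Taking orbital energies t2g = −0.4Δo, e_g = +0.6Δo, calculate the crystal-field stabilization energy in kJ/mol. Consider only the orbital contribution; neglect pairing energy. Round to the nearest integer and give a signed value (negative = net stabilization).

-126

Each acac⁻ contributes -1; 3 × (-1) = -3. With overall charge -1, Ni is in the +2 oxidation state.
Ni is in group 10, so Ni²⁺ is d⁸ (10 − 2 = 8).
Configuration: t2g^6 e_g^2.
Orbital CFSE = 6(-0.4) + 2(0.6) = -1.2Δo = -1.2 × 105 = -126 kJ/mol.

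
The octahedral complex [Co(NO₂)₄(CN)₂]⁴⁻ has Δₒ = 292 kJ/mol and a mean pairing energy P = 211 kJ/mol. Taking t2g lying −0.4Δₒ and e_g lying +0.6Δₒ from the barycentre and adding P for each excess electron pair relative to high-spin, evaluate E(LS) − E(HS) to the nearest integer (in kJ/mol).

Ligand charges: 4×(-1) from NO₂⁻ and 2×(-1) from CN⁻ sum to -6; with overall charge -4, Co is +2.
Co²⁺: group 9, so d-count = 9 − 2 = 7.
In the high-spin limit (t2g^5 e_g^2) the orbital term is -0.8Δₒ = -234 kJ/mol, with no excess pairing.
Low-spin t2g^6 e_g^1 gives -1.8Δₒ = -526 kJ/mol, but forming 1 extra pair costs 1P = 211 kJ/mol, so E(LS) = -526 + 211 = -315 kJ/mol.
E(LS) − E(HS) = -315 − (-234) = -81 kJ/mol.

-81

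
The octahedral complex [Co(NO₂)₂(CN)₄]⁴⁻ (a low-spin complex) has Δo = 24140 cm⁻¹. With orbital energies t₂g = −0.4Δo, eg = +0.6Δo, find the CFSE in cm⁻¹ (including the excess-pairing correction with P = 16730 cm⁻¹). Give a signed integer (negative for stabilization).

Ligand charges: 2×(-1) from NO₂⁻ and 4×(-1) from CN⁻ sum to -6; with overall charge -4, Co is +2.
Co sits in group 9; removing 2 electrons leaves Co²⁺ with 9 − 2 = 7 d electrons.
The d⁷ electrons fill as t₂g⁶ eg¹.
Orbital CFSE = 6(-0.4) + 1(0.6) = -1.8Δo = -1.8 × 24140 = -43452 cm⁻¹.
High-spin d⁷ would be t₂g⁵ eg² with 2 pairs; low-spin has 3, so 1 excess pair costs +1P = +16730 cm⁻¹.
Net CFSE = -43452 + 16730 = -26722 cm⁻¹.

-26722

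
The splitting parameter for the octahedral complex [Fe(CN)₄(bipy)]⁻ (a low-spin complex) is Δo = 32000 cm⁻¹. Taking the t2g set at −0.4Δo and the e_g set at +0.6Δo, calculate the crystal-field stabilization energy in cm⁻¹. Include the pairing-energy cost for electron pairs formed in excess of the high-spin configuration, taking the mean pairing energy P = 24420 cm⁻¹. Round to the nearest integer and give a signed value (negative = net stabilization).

Ligand charges: 4×(-1) from CN⁻ and 1×(+0) from bipy sum to -4; with overall charge -1, Fe is +3.
Fe³⁺: group 8, so d-count = 8 − 3 = 5.
Configuration: t2g^5 e_g^0.
Orbital CFSE = 5(-0.4) + 0(0.6) = -2.0Δo = -2.0 × 32000 = -64000 cm⁻¹.
High-spin d⁵ would be t2g^3 e_g^2 with 0 pairs; low-spin has 2, so 2 excess pairs cost +2P = +48840 cm⁻¹.
Overall CFSE = -64000 + 48840 = -15160 cm⁻¹.

-15160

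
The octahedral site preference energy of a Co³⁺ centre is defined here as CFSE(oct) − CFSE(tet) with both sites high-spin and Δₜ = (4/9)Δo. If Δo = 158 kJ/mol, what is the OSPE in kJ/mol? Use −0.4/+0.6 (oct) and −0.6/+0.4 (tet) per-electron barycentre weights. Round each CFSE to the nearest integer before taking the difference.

-21

Co is in group 9, so Co³⁺ is d⁶ (9 − 3 = 6).
Octahedral (high-spin): t2g^4 e_g^2, CFSE = 4(−0.4) + 2(+0.6) = -0.4Δo = -0.4 × 158 = -63 kJ/mol.
Tetrahedral: e^3 t2^3, CFSE = 3(−0.6) + 3(+0.4) = -0.6Δₜ = -0.6 × (4/9) × 158 = -42 kJ/mol.
Subtracting, OSPE = -63 − (-42) = -21 kJ/mol.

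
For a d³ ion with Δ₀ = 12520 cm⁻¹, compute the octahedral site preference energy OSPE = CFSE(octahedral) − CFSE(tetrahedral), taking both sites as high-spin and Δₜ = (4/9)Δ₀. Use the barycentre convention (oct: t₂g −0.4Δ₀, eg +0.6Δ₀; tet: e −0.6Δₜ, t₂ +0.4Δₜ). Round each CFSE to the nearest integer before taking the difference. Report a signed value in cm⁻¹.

Octahedral high-spin t2g^3 e_g^0: CFSE = -1.2 × 12520 = -15024 cm⁻¹.
Tetrahedral: e^2 t2^1, CFSE = 2(−0.6) + 1(+0.4) = -0.8Δₜ = -0.8 × (4/9) × 12520 = -4452 cm⁻¹.
OSPE = -15024 − (-4452) = -10572 cm⁻¹.

-10572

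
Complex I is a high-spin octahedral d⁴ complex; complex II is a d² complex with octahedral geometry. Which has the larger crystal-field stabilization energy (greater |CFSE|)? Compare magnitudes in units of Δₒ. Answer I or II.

II

I: t2g^3 e_g^1, CFSE = -0.6Δₒ.
II: For octahedral d² the high- and low-spin configurations coincide; t₂g² eg⁰, CFSE = -0.8Δₒ.
So II has the larger |CFSE|.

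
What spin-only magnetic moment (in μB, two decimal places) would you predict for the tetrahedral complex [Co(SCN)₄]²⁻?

Each SCN⁻ contributes -1; 4 × (-1) = -4. With overall charge -2, Co is in the +2 oxidation state.
Co sits in group 9; removing 2 electrons leaves Co²⁺ with 9 − 2 = 7 d electrons.
With tetrahedral geometry the complex is necessarily high-spin.
Configuration: e⁴ t₂³ → 3 unpaired electrons.
μ(spin-only) = √[3(3+2)] = √15 ≈ 3.87 μB.

3.87 μB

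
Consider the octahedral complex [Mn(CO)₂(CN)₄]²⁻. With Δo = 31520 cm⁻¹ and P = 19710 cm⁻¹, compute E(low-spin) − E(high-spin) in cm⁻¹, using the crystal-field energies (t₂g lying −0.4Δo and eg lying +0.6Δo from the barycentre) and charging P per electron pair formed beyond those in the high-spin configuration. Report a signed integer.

Ligand charges: 2×(+0) from CO and 4×(-1) from CN⁻ sum to -4; with overall charge -2, Mn is +2.
Group 7 minus oxidation state +2 gives a d⁵ configuration for Mn²⁺.
High-spin d⁵ fills as t₂g³ eg² with CFSE 3(−0.4) + 2(+0.6) = 0.0Δo = 0 cm⁻¹.
Low-spin t₂g⁵ eg⁰ gives -2.0Δo = -63040 cm⁻¹, but forming 2 extra pairs costs 2P = 39420 cm⁻¹, so E(LS) = -63040 + 39420 = -23620 cm⁻¹.
Thus E(LS) − E(HS) = -23620 cm⁻¹.

-23620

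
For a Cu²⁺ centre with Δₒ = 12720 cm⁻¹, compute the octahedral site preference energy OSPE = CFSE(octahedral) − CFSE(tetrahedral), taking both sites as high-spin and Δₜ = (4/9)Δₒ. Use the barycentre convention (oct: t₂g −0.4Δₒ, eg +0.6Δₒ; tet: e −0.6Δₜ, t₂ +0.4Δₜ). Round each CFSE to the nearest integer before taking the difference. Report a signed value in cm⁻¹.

-5371

Cu sits in group 11; removing 2 electrons leaves Cu²⁺ with 11 − 2 = 9 d electrons.
Octahedral high-spin t₂g⁶ eg³: CFSE = -0.6 × 12720 = -7632 cm⁻¹.
In a tetrahedral site the filling is e⁴ t₂⁵: CFSE(tet) = -0.4Δₜ = -0.4 × (4/9)(12720) = -2261 cm⁻¹.
OSPE = -7632 − (-2261) = -5371 cm⁻¹.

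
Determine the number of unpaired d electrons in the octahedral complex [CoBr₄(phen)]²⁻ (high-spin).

Ligand charges: 4×(-1) from Br⁻ and 1×(+0) from phen sum to -4; with overall charge -2, Co is +2.
Group 9 minus oxidation state +2 gives a d⁷ configuration for Co²⁺.
Configuration: t2g^5 e_g^2, giving 3 unpaired electrons.

3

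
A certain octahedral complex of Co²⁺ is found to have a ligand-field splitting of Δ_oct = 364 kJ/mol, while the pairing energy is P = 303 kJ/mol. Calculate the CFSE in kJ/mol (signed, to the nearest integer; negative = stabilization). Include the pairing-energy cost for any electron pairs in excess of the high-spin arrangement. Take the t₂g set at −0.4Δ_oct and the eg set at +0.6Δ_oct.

Co²⁺: group 9, so d-count = 9 − 2 = 7.
Δ_oct > P, so pairing is preferred: the ground state is low-spin.
Configuration: t₂g⁶ eg¹.
Orbital CFSE = -1.8Δ_oct = -1.8 × 364 = -655 kJ/mol.
Excess pairs vs high-spin: 3 − 2 = 1; pairing cost = +303 kJ/mol.
Net CFSE = -655 + 303 = -352 kJ/mol.

-352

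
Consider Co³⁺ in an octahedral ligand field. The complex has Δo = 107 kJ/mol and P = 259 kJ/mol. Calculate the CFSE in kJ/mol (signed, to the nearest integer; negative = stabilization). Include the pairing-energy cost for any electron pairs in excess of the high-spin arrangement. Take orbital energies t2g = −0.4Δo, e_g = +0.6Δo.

-43

Co³⁺: group 9, so d-count = 9 − 3 = 6.
Δo < P, so pairing is avoided: the ground state is high-spin.
Filling d⁶ accordingly: t2g^4 e_g^2.
Orbital CFSE = -0.4Δo = -0.4 × 107 = -43 kJ/mol.
High-spin has no excess pairs, so no pairing correction applies.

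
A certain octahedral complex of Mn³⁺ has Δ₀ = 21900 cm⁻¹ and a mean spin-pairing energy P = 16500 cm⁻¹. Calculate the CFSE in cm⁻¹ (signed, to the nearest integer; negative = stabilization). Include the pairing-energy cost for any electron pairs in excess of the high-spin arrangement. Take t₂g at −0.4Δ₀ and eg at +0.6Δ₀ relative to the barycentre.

Group 7 minus oxidation state +3 gives a d⁴ configuration for Mn³⁺.
Since Δ₀ = 21900 cm⁻¹ > P = 16500 cm⁻¹, the complex adopts the low-spin configuration.
That gives t₂g⁴ eg⁰.
Orbital CFSE = -1.6Δ₀ = -1.6 × 21900 = -35040 cm⁻¹.
Excess pairs vs high-spin: 1 − 0 = 1; pairing cost = +16500 cm⁻¹.
Net CFSE = -35040 + 16500 = -18540 cm⁻¹.

-18540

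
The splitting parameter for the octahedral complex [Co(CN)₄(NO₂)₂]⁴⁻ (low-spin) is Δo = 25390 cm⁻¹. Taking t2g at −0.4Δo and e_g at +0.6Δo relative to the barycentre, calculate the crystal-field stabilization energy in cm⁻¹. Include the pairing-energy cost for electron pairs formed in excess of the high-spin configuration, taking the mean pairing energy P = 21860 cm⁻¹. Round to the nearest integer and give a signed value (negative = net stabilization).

-23842

Ligand charges: 4×(-1) from CN⁻ and 2×(-1) from NO₂⁻ sum to -6; with overall charge -4, Co is +2.
Co sits in group 9; removing 2 electrons leaves Co²⁺ with 9 − 2 = 7 d electrons.
Electron filling gives t2g^6 e_g^1.
Orbital CFSE = 6(-0.4) + 1(0.6) = -1.8Δo = -1.8 × 25390 = -45702 cm⁻¹.
High-spin d⁷ would be t2g^5 e_g^2 with 2 pairs; low-spin has 3, so 1 excess pair costs +1P = +21860 cm⁻¹.
Overall CFSE = -45702 + 21860 = -23842 cm⁻¹.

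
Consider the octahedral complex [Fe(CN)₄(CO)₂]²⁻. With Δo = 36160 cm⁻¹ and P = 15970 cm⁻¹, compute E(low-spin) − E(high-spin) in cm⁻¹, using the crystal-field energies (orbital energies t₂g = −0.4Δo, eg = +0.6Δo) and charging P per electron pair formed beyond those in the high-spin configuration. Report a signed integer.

-40380

Ligand charges: 4×(-1) from CN⁻ and 2×(+0) from CO sum to -4; with overall charge -2, Fe is +2.
Fe is in group 8, so Fe²⁺ is d⁶ (8 − 2 = 6).
High-spin: t₂g⁴ eg², CFSE = -0.4Δo = -14464 cm⁻¹.
Low-spin: t₂g⁶ eg⁰, orbital CFSE = -2.4Δo = -86784 cm⁻¹; plus 2 excess pairs × P = +31940 cm⁻¹; total -54844 cm⁻¹.
The difference is -54844 − (-14464) = -40380 cm⁻¹, so low-spin lies lower.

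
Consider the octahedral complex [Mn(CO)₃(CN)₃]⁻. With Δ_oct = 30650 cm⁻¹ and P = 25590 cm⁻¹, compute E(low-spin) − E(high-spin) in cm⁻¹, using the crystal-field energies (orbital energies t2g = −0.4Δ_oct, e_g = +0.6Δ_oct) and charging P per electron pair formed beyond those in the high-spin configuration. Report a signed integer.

Ligand charges: 3×(+0) from CO and 3×(-1) from CN⁻ sum to -3; with overall charge -1, Mn is +2.
Mn sits in group 7; removing 2 electrons leaves Mn²⁺ with 7 − 2 = 5 d electrons.
High-spin: t2g^3 e_g^2, CFSE = 0.0Δ_oct = 0 cm⁻¹.
Low-spin: t2g^5 e_g^0, orbital CFSE = -2.0Δ_oct = -61300 cm⁻¹; plus 2 excess pairs × P = +51180 cm⁻¹; total -10120 cm⁻¹.
The difference is -10120 − (0) = -10120 cm⁻¹, so low-spin lies lower.

-10120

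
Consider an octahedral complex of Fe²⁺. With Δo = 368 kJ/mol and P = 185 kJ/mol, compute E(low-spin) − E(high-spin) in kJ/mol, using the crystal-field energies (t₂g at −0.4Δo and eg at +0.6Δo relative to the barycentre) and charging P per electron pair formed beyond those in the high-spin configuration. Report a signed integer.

-366

Fe²⁺: group 8, so d-count = 8 − 2 = 6.
High-spin d⁶ fills as t₂g⁴ eg² with CFSE 4(−0.4) + 2(+0.6) = -0.4Δo = -147 kJ/mol.
Low-spin t₂g⁶ eg⁰ gives -2.4Δo = -883 kJ/mol, but forming 2 extra pairs costs 2P = 370 kJ/mol, so E(LS) = -883 + 370 = -513 kJ/mol.
E(LS) − E(HS) = -513 − (-147) = -366 kJ/mol.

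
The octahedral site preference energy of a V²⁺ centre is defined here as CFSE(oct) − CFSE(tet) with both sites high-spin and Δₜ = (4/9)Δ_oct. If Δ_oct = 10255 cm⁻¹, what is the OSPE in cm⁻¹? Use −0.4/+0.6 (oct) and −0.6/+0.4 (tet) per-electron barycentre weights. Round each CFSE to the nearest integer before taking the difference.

-8660

Group 5 minus oxidation state +2 gives a d³ configuration for V²⁺.
In an octahedral site d³ (HS) is t₂g³ eg⁰, giving CFSE(oct) = -1.2Δ_oct = -12306 cm⁻¹.
In a tetrahedral site the filling is e² t₂¹: CFSE(tet) = -0.8Δₜ = -0.8 × (4/9)(10255) = -3646 cm⁻¹.
Subtracting, OSPE = -12306 − (-3646) = -8660 cm⁻¹.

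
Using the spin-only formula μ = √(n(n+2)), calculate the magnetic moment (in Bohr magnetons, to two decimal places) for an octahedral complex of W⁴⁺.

2.83 Bohr magnetons

W sits in group 6; removing 4 electrons leaves W⁴⁺ with 6 − 4 = 2 d electrons.
Configuration: t₂g² eg⁰ → 2 unpaired electrons.
μ(spin-only) = √[2(2+2)] = √8 ≈ 2.83 Bohr magnetons.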